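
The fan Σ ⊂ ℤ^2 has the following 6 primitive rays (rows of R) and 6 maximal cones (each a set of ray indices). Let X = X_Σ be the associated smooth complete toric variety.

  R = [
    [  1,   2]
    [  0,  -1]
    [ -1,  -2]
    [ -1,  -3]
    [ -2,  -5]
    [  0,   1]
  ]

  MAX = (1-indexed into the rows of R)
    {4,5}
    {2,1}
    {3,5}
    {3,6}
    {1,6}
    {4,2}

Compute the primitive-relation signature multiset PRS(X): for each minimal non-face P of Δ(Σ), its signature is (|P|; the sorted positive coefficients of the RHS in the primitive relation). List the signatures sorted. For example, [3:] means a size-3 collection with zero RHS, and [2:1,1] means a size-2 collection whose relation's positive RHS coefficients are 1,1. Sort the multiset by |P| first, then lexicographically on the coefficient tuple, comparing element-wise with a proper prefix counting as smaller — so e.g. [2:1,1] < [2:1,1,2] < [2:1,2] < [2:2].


Σ has 9 primitive collections:

  P={1,3}:  v_{1} + v_{3} = 0 ; sig = [2:]
  P={2,6}:  v_{2} + v_{6} = 0 ; sig = [2:]
  P={1,4}:  v_{1} + v_{4} = v_{2} ; sig = [2:1]
  P={1,5}:  v_{1} + v_{5} = v_{4} ; sig = [2:1]
  P={2,3}:  v_{2} + v_{3} = v_{4} ; sig = [2:1]
  P={3,4}:  v_{3} + v_{4} = v_{5} ; sig = [2:1]
  P={4,6}:  v_{4} + v_{6} = v_{3} ; sig = [2:1]
  P={2,5}:  v_{2} + v_{5} = 2·v_{4} ; sig = [2:2]
  P={5,6}:  v_{5} + v_{6} = 2·v_{3} ; sig = [2:2]

so the primitive-relation signature multiset is
    [2:]
    [2:]
    [2:1]
    [2:1]
    [2:1]
    [2:1]
    [2:1]
    [2:2]
    [2:2]


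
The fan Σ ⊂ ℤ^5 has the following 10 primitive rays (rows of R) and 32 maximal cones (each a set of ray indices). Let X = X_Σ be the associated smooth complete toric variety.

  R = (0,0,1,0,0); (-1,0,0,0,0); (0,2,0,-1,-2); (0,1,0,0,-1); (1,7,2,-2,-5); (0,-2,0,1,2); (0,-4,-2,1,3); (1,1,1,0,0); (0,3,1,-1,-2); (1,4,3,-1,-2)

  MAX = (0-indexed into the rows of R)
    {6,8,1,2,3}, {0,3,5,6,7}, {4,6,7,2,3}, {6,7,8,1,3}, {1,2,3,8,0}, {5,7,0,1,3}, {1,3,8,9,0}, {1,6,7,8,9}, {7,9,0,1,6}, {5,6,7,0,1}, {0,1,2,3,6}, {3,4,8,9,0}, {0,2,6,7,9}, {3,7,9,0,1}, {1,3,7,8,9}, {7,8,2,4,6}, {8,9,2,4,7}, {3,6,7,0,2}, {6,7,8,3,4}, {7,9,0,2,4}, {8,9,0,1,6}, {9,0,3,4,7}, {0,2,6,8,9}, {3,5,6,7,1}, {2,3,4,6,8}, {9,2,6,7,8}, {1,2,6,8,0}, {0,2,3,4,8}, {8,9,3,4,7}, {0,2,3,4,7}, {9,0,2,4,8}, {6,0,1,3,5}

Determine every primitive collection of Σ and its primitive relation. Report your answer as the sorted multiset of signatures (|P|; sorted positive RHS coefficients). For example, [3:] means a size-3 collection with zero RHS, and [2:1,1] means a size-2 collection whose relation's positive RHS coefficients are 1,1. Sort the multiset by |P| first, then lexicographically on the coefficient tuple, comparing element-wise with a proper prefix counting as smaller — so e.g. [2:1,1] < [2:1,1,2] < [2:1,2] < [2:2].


Minimal non-faces — 15 found among 10 rays, 32 max cones:

  P={2,5}:  v_{2} + v_{5} = 0  ⟹  sig = [2:]
  P={5,8}:  v_{5} + v_{8} = v_{1} + v_{7}  ⟹  sig = [2:1,1]
  P={4,5}:  v_{4} + v_{5} = v_{3} + v_{7} + v_{8}  ⟹  sig = [2:1,1,1]
  P={5,9}:  v_{5} + v_{9} = v_{0} + v_{1} + 2·v_{7}  ⟹  sig = [2:1,1,2]
  P={1,4}:  v_{1} + v_{4} = v_{3} + 2·v_{8}  ⟹  sig = [2:1,2]
  P={0,7,8}:  v_{0} + v_{7} + v_{8} = v_{9}  ⟹  sig = [3:1]
  P={1,2,7}:  v_{1} + v_{2} + v_{7} = v_{8}  ⟹  sig = [3:1]
  P={3,6,9}:  v_{3} + v_{6} + v_{9} = v_{7}  ⟹  sig = [3:1]
  P={0,4,6}:  v_{0} + v_{4} + v_{6} = v_{2} + v_{7}  ⟹  sig = [3:1,1]
  P={2,3,9}:  v_{2} + v_{3} + v_{9} = v_{0} + v_{4}  ⟹  sig = [3:1,1]
  P={4,6,9}:  v_{4} + v_{6} + v_{9} = v_{2} + 2·v_{7} + v_{8}  ⟹  sig = [3:1,1,2]
  P={1,2,9}:  v_{1} + v_{2} + v_{9} = v_{0} + 2·v_{8}  ⟹  sig = [3:1,2]
  P={0,3,6,8}:  v_{0} + v_{3} + v_{6} + v_{8} = 0  ⟹  sig = [4:]
  P={2,3,7,8}:  v_{2} + v_{3} + v_{7} + v_{8} = v_{4}  ⟹  sig = [4:1]
  P={0,1,3,6,7}:  v_{0} + v_{1} + v_{3} + v_{6} + v_{7} = v_{5}  ⟹  sig = [5:1]

Signatures (|P|; sorted positive RHS coefficients), sorted:
    [2:]
    [2:1,1]
    [2:1,1,1]
    [2:1,1,2]
    [2:1,2]
    [3:1]
    [3:1]
    [3:1]
    [3:1,1]
    [3:1,1]
    [3:1,1,2]
    [3:1,2]
    [4:]
    [4:1]
    [5:1]


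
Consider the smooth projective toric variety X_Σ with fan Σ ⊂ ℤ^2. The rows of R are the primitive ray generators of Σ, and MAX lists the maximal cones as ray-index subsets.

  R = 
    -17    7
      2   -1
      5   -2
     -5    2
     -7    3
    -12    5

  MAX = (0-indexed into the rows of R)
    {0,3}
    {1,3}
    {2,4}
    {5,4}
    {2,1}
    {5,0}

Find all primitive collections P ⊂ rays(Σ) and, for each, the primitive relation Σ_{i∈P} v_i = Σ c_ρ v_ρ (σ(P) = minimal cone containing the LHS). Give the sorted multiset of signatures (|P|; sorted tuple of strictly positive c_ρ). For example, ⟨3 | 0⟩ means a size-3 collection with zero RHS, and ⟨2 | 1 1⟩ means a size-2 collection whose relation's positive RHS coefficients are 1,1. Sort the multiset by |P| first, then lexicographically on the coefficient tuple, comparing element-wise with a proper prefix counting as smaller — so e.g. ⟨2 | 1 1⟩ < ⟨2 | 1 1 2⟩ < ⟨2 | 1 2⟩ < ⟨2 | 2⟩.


Minimal non-faces — 9 found among 6 rays, 6 max cones:

  P={2,3}:  v_{2} + v_{3} = 0 — sig = ⟨2 | 0⟩
  P={0,2}:  v_{0} + v_{2} = v_{5} — sig = ⟨2 | 1⟩
  P={1,4}:  v_{1} + v_{4} = v_{3} — sig = ⟨2 | 1⟩
  P={2,5}:  v_{2} + v_{5} = v_{4} — sig = ⟨2 | 1⟩
  P={3,4}:  v_{3} + v_{4} = v_{5} — sig = ⟨2 | 1⟩
  P={3,5}:  v_{3} + v_{5} = v_{0} — sig = ⟨2 | 1⟩
  P={0,4}:  v_{0} + v_{4} = 2·v_{5} — sig = ⟨2 | 2⟩
  P={1,5}:  v_{1} + v_{5} = 2·v_{3} — sig = ⟨2 | 2⟩
  P={0,1}:  v_{0} + v_{1} = 3·v_{3} — sig = ⟨2 | 3⟩

Sorted signature multiset PRS(X):
[⟨2 | 0⟩, ⟨2 | 1⟩, ⟨2 | 1⟩, ⟨2 | 1⟩, ⟨2 | 1⟩, ⟨2 | 1⟩, ⟨2 | 2⟩, ⟨2 | 2⟩, ⟨2 | 3⟩]


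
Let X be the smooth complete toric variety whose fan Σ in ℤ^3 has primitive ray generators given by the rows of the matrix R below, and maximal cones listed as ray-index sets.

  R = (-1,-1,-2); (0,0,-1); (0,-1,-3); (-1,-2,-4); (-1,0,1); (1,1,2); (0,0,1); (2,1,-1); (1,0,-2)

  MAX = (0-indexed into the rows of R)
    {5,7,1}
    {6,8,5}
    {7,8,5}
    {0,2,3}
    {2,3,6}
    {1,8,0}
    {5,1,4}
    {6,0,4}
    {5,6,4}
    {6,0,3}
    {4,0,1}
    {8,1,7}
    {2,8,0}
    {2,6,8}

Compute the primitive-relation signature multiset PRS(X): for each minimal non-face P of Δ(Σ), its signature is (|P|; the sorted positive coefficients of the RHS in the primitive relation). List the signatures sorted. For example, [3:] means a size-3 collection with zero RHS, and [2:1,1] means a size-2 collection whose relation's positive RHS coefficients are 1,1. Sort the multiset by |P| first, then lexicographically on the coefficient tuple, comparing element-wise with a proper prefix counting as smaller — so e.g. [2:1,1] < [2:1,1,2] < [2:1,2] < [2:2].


The 18 primitive collections of Σ (r=9, n=3):

  P={0,5}:  v_{0} + v_{5} = 0 ; sig = [2:]
  P={1,6}:  v_{1} + v_{6} = 0 ; sig = [2:]
  P={2,4}:  v_{2} + v_{4} = v_{0} ; sig = [2:1]
  P={4,8}:  v_{4} + v_{8} = v_{1} ; sig = [2:1]
  P={0,7}:  v_{0} + v_{7} = v_{1} + v_{8} ; sig = [2:1,1]
  P={1,2}:  v_{1} + v_{2} = v_{0} + v_{8} ; sig = [2:1,1]
  P={1,3}:  v_{1} + v_{3} = v_{0} + v_{2} ; sig = [2:1,1]
  P={2,5}:  v_{2} + v_{5} = v_{6} + v_{8} ; sig = [2:1,1]
  P={3,5}:  v_{3} + v_{5} = v_{2} + v_{6} ; sig = [2:1,1]
  P={3,7}:  v_{3} + v_{7} = v_{2} + v_{8} ; sig = [2:1,1]
  P={6,7}:  v_{6} + v_{7} = v_{5} + v_{8} ; sig = [2:1,1]
  P={3,4}:  v_{3} + v_{4} = 2·v_{0} + v_{6} ; sig = [2:1,2]
  P={4,7}:  v_{4} + v_{7} = 2·v_{1} + v_{5} ; sig = [2:1,2]
  P={2,7}:  v_{2} + v_{7} = 2·v_{8} ; sig = [2:2]
  P={3,8}:  v_{3} + v_{8} = 2·v_{2} ; sig = [2:2]
  P={0,2,6}:  v_{0} + v_{2} + v_{6} = v_{3} ; sig = [3:1]
  P={0,6,8}:  v_{0} + v_{6} + v_{8} = v_{2} ; sig = [3:1]
  P={1,5,8}:  v_{1} + v_{5} + v_{8} = v_{7} ; sig = [3:1]

Hence PRS(X_Σ) =
    |P|=2: 15 collections, coeffs (), (), (1), (1), (1,1), (1,1), (1,1), (1,1), (1,1), (1,1), (1,1), (1,2), (1,2), (2), (2)
    |P|=3: 3 collections, coeffs (1), (1), (1)


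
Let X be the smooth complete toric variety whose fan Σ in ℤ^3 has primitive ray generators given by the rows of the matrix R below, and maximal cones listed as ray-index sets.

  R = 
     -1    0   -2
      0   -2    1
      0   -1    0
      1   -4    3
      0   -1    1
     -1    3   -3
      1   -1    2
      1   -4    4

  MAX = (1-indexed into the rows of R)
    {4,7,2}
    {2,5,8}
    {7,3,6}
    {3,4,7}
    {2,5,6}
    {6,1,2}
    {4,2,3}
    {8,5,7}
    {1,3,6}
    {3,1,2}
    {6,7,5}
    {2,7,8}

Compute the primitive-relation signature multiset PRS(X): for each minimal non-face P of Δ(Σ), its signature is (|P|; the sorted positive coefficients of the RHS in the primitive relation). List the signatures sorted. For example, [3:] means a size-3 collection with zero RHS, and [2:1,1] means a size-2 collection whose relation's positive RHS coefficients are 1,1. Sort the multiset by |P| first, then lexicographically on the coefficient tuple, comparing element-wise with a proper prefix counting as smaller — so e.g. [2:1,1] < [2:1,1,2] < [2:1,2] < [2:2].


|primitive collections| = 14. Relations:

  P = {1,7}:  v_{1} + v_{7} = v_{3} ; sig = [2:1]
  P = {3,5}:  v_{3} + v_{5} = v_{2} ; sig = [2:1]
  P = {4,6}:  v_{4} + v_{6} = v_{3} ; sig = [2:1]
  P = {6,8}:  v_{6} + v_{8} = v_{5} ; sig = [2:1]
  P = {1,4}:  v_{1} + v_{4} = v_{2} + 2·v_{3} ; sig = [2:1,2]
  P = {1,5}:  v_{1} + v_{5} = 2·v_{2} + v_{6} ; sig = [2:1,2]
  P = {3,8}:  v_{3} + v_{8} = 2·v_{2} + v_{7} ; sig = [2:1,2]
  P = {4,5}:  v_{4} + v_{5} = 2·v_{2} + v_{7} ; sig = [2:1,2]
  P = {1,8}:  v_{1} + v_{8} = 2·v_{2} ; sig = [2:2]
  P = {4,8}:  v_{4} + v_{8} = 3·v_{2} + 2·v_{7} ; sig = [2:2,3]
  P = {2,6,7}:  v_{2} + v_{6} + v_{7} = 0 ; sig = [3:]
  P = {2,3,6}:  v_{2} + v_{3} + v_{6} = v_{1} ; sig = [3:1]
  P = {2,3,7}:  v_{2} + v_{3} + v_{7} = v_{4} ; sig = [3:1]
  P = {2,5,7}:  v_{2} + v_{5} + v_{7} = v_{8} ; sig = [3:1]

Signatures (|P|; sorted positive RHS coefficients), sorted:
{ [2:1] ×4,  [2:1,2] ×4,  [2:2],  [2:2,3],  [3:],  [3:1] ×3 }


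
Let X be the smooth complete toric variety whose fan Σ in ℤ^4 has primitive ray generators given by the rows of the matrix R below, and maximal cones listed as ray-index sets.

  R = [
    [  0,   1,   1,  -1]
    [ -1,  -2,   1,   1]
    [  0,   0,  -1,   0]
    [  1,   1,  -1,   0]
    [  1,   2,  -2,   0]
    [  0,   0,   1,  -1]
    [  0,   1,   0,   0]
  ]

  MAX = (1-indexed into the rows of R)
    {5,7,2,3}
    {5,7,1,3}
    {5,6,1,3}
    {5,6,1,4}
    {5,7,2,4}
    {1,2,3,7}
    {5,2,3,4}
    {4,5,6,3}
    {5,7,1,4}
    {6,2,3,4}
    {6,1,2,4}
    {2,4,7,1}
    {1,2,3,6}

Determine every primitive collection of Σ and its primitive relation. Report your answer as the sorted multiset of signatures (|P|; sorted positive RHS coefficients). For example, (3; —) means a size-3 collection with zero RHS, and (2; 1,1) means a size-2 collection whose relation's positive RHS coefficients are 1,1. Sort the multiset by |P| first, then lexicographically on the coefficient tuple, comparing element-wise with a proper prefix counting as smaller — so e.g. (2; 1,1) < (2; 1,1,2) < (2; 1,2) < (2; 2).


Minimal non-faces — 5 found among 7 rays, 13 max cones:

  P={6,7}:  v_{6} + v_{7} = v_{1} ; sig = (2; 1)
  P={2,5,6}:  v_{2} + v_{5} + v_{6} = 0 ; sig = (3; —)
  P={1,2,5}:  v_{1} + v_{2} + v_{5} = v_{7} ; sig = (3; 1)
  P={3,4,7}:  v_{3} + v_{4} + v_{7} = v_{5} ; sig = (3; 1)
  P={1,3,4}:  v_{1} + v_{3} + v_{4} = v_{5} + v_{6} ; sig = (3; 1,1)

so the primitive-relation signature multiset is
{ (2; 1),  (3; —),  (3; 1) ×2,  (3; 1,1) }


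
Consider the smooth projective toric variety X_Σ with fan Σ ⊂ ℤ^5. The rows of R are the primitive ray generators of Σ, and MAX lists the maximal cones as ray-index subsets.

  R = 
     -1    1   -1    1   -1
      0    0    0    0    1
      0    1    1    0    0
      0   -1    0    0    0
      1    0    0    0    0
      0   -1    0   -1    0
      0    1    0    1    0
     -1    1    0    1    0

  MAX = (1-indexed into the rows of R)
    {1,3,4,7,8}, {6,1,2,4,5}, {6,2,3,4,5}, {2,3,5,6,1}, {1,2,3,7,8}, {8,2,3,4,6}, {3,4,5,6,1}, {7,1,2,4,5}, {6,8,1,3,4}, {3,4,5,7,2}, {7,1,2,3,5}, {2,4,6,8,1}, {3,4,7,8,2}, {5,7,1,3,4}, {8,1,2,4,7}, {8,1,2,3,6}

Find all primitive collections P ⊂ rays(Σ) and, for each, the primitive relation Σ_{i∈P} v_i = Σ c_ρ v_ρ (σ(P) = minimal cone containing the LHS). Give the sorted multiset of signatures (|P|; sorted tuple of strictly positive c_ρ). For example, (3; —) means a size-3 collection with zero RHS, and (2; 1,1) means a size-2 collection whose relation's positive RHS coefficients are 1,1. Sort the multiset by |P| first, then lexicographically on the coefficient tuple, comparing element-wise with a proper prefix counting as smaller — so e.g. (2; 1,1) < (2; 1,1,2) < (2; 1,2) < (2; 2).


The 3 primitive collections of Σ (r=8, n=5):

  P = {6,7}:  v_{6} + v_{7} = 0  ⟹  sig = (2; —)
  P = {5,8}:  v_{5} + v_{8} = v_{7}  ⟹  sig = (2; 1)
  P = {1,2,3,4}:  v_{1} + v_{2} + v_{3} + v_{4} = v_{8}  ⟹  sig = (4; 1)

Signatures (|P|; sorted positive RHS coefficients), sorted:
[(2; —), (2; 1), (4; 1)]


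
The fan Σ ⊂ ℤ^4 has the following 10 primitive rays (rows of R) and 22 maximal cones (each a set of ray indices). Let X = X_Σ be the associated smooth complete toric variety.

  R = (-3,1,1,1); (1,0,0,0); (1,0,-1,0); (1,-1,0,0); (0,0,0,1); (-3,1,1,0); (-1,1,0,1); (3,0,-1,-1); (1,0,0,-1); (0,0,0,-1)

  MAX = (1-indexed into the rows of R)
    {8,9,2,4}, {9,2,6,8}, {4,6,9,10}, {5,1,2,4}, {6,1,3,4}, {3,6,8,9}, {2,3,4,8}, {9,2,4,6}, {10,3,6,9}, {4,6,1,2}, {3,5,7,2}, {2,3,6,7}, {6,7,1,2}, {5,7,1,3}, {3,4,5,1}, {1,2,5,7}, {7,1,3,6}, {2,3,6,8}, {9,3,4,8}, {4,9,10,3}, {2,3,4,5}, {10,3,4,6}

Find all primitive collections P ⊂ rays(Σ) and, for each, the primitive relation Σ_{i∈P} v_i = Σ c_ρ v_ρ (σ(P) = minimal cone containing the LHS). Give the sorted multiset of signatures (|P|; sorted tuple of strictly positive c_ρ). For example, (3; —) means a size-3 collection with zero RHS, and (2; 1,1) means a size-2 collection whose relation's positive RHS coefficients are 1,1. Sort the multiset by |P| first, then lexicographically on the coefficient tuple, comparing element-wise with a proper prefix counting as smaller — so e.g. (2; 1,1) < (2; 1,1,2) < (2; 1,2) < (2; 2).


Δ(Σ) — 10 vertices, 18 min non-faces:

  {5,10}:  v_{5} + v_{10} = 0 — sig = (2; —)
  {1,10}:  v_{1} + v_{10} = v_{6} — sig = (2; 1)
  {2,10}:  v_{2} + v_{10} = v_{9} — sig = (2; 1)
  {4,7}:  v_{4} + v_{7} = v_{5} — sig = (2; 1)
  {5,6}:  v_{5} + v_{6} = v_{1} — sig = (2; 1)
  {5,9}:  v_{5} + v_{9} = v_{2} — sig = (2; 1)
  {1,9}:  v_{1} + v_{9} = v_{2} + v_{6} — sig = (2; 1,1)
  {7,10}:  v_{7} + v_{10} = v_{2} + v_{3} + v_{6} — sig = (2; 1,1,1)
  {1,8}:  v_{1} + v_{8} = 2·v_{2} + v_{3} + v_{6} — sig = (2; 1,1,2)
  {7,9}:  v_{7} + v_{9} = 2·v_{2} + v_{3} + v_{6} — sig = (2; 1,1,2)
  {5,8}:  v_{5} + v_{8} = 2·v_{2} + v_{3} — sig = (2; 1,2)
  {8,10}:  v_{8} + v_{10} = v_{3} + 2·v_{9} — sig = (2; 1,2)
  {7,8}:  v_{7} + v_{8} = 3·v_{2} + 2·v_{3} + v_{6} — sig = (2; 1,2,3)
  {1,2,3}:  v_{1} + v_{2} + v_{3} = v_{7} — sig = (3; 1)
  {2,3,9}:  v_{2} + v_{3} + v_{9} = v_{8} — sig = (3; 1)
  {4,6,8}:  v_{4} + v_{6} + v_{8} = v_{9} — sig = (3; 1)
  {2,3,4,6}:  v_{2} + v_{3} + v_{4} + v_{6} = 0 — sig = (4; —)
  {3,4,6,9}:  v_{3} + v_{4} + v_{6} + v_{9} = v_{10} — sig = (4; 1)

so the primitive-relation signature multiset is
[(2; —), (2; 1), (2; 1), (2; 1), (2; 1), (2; 1), (2; 1,1), (2; 1,1,1), (2; 1,1,2), (2; 1,1,2), (2; 1,2), (2; 1,2), (2; 1,2,3), (3; 1), (3; 1), (3; 1), (4; —), (4; 1)]


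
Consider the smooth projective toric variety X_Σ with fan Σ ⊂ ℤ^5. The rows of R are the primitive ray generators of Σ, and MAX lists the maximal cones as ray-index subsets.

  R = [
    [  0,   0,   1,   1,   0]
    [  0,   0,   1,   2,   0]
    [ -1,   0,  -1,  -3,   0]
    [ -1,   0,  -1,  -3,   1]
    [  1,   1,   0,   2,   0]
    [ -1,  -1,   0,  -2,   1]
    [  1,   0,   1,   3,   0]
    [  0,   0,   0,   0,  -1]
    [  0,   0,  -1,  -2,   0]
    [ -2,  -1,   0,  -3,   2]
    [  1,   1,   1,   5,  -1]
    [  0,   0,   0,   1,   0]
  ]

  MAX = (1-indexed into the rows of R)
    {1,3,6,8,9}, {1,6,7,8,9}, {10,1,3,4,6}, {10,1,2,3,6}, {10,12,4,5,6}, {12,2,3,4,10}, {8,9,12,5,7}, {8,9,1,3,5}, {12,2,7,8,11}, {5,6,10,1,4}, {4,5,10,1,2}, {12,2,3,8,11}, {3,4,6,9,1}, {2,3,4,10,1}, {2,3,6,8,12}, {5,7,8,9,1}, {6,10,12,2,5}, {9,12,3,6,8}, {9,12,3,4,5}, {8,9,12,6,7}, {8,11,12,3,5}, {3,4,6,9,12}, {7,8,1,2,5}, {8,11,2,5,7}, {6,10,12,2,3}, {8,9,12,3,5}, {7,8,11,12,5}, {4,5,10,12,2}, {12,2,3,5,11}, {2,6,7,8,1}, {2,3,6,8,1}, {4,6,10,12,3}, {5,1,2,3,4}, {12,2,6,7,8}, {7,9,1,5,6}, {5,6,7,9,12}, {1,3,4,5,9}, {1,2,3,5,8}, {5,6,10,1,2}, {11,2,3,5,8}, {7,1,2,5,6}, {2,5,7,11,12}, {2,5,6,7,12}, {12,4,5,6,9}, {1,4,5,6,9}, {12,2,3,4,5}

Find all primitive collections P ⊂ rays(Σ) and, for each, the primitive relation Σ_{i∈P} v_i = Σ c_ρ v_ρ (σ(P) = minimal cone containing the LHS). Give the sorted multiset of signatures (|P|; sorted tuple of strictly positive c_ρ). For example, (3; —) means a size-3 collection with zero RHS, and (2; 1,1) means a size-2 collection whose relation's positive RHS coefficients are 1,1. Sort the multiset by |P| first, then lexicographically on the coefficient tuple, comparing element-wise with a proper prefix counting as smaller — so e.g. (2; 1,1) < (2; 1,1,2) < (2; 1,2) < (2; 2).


Σ has 18 primitive collections:

  P = {2,9}:  v_{2} + v_{9} = 0 — sig = (2; —)
  P = {3,7}:  v_{3} + v_{7} = 0 — sig = (2; —)
  P = {1,12}:  v_{1} + v_{12} = v_{2} — sig = (2; 1)
  P = {4,8}:  v_{4} + v_{8} = v_{3} — sig = (2; 1)
  P = {4,7}:  v_{4} + v_{7} = v_{5} + v_{6} — sig = (2; 1,1)
  P = {6,11}:  v_{6} + v_{11} = v_{2} + v_{12} — sig = (2; 1,1)
  P = {9,10}:  v_{9} + v_{10} = v_{4} + v_{6} — sig = (2; 1,1)
  P = {8,10}:  v_{8} + v_{10} = v_{2} + v_{3} + v_{6} — sig = (2; 1,1,1)
  P = {9,11}:  v_{9} + v_{11} = v_{5} + v_{8} + v_{12} — sig = (2; 1,1,1)
  P = {4,11}:  v_{4} + v_{11} = v_{2} + v_{3} + v_{5} + v_{12} — sig = (2; 1,1,1,1)
  P = {1,11}:  v_{1} + v_{11} = 2·v_{2} + v_{5} + v_{8} — sig = (2; 1,1,2)
  P = {7,10}:  v_{7} + v_{10} = v_{2} + v_{5} + 2·v_{6} — sig = (2; 1,1,2)
  P = {10,11}:  v_{10} + v_{11} = 2·v_{2} + v_{4} + v_{12} — sig = (2; 1,1,2)
  P = {5,6,8}:  v_{5} + v_{6} + v_{8} = 0 — sig = (3; —)
  P = {2,4,6}:  v_{2} + v_{4} + v_{6} = v_{10} — sig = (3; 1)
  P = {3,5,6}:  v_{3} + v_{5} + v_{6} = v_{4} — sig = (3; 1)
  P = {3,5,10}:  v_{3} + v_{5} + v_{10} = v_{2} + 2·v_{4} — sig = (3; 1,2)
  P = {2,5,8,12}:  v_{2} + v_{5} + v_{8} + v_{12} = v_{11} — sig = (4; 1)

Sorted signature multiset PRS(X):
[(2; —), (2; —), (2; 1), (2; 1), (2; 1,1), (2; 1,1), (2; 1,1), (2; 1,1,1), (2; 1,1,1), (2; 1,1,1,1), (2; 1,1,2), (2; 1,1,2), (2; 1,1,2), (3; —), (3; 1), (3; 1), (3; 1,2), (4; 1)]


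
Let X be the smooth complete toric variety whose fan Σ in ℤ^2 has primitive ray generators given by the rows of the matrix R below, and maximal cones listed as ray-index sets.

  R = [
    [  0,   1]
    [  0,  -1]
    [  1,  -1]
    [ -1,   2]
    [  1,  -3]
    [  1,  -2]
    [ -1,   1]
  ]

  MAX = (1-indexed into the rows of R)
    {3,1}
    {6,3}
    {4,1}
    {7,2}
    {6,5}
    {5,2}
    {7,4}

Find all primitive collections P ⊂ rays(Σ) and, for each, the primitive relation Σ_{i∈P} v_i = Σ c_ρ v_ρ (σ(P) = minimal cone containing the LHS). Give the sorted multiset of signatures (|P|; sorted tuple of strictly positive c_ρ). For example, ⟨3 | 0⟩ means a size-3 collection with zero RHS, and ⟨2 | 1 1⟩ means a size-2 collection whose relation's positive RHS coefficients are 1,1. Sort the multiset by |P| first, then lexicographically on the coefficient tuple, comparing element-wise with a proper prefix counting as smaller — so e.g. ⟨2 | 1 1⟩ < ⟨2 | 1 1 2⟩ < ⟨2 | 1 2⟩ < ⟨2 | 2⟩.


14 collections generate NE(X_Σ); each relation:

  P = {1,2}:  v_{1} + v_{2} = 0  ⟹  sig = ⟨2 | 0⟩
  P = {3,7}:  v_{3} + v_{7} = 0  ⟹  sig = ⟨2 | 0⟩
  P = {4,6}:  v_{4} + v_{6} = 0  ⟹  sig = ⟨2 | 0⟩
  P = {1,5}:  v_{1} + v_{5} = v_{6}  ⟹  sig = ⟨2 | 1⟩
  P = {1,6}:  v_{1} + v_{6} = v_{3}  ⟹  sig = ⟨2 | 1⟩
  P = {1,7}:  v_{1} + v_{7} = v_{4}  ⟹  sig = ⟨2 | 1⟩
  P = {2,3}:  v_{2} + v_{3} = v_{6}  ⟹  sig = ⟨2 | 1⟩
  P = {2,4}:  v_{2} + v_{4} = v_{7}  ⟹  sig = ⟨2 | 1⟩
  P = {2,6}:  v_{2} + v_{6} = v_{5}  ⟹  sig = ⟨2 | 1⟩
  P = {3,4}:  v_{3} + v_{4} = v_{1}  ⟹  sig = ⟨2 | 1⟩
  P = {4,5}:  v_{4} + v_{5} = v_{2}  ⟹  sig = ⟨2 | 1⟩
  P = {6,7}:  v_{6} + v_{7} = v_{2}  ⟹  sig = ⟨2 | 1⟩
  P = {3,5}:  v_{3} + v_{5} = 2·v_{6}  ⟹  sig = ⟨2 | 2⟩
  P = {5,7}:  v_{5} + v_{7} = 2·v_{2}  ⟹  sig = ⟨2 | 2⟩

so the primitive-relation signature multiset is
    ⟨2 | 0⟩
    ⟨2 | 0⟩
    ⟨2 | 0⟩
    ⟨2 | 1⟩
    ⟨2 | 1⟩
    ⟨2 | 1⟩
    ⟨2 | 1⟩
    ⟨2 | 1⟩
    ⟨2 | 1⟩
    ⟨2 | 1⟩
    ⟨2 | 1⟩
    ⟨2 | 1⟩
    ⟨2 | 2⟩
    ⟨2 | 2⟩


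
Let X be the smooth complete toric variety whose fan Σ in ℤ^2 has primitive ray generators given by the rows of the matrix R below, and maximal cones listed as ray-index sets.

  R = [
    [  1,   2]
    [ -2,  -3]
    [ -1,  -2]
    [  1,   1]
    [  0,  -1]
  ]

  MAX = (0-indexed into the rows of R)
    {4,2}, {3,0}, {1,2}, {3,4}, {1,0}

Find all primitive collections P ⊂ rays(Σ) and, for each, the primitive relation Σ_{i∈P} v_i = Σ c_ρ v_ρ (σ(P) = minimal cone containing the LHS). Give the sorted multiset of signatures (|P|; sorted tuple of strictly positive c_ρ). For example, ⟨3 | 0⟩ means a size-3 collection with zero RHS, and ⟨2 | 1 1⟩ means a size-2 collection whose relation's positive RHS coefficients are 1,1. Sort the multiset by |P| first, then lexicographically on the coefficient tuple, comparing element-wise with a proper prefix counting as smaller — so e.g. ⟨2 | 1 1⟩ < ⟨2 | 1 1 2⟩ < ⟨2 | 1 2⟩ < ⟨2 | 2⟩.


5 collections generate NE(X_Σ); each relation:

  • {0,2}:  v_{0} + v_{2} = 0 ; sig = ⟨2 | 0⟩
  • {0,4}:  v_{0} + v_{4} = v_{3} ; sig = ⟨2 | 1⟩
  • {1,3}:  v_{1} + v_{3} = v_{2} ; sig = ⟨2 | 1⟩
  • {2,3}:  v_{2} + v_{3} = v_{4} ; sig = ⟨2 | 1⟩
  • {1,4}:  v_{1} + v_{4} = 2·v_{2} ; sig = ⟨2 | 2⟩

Hence PRS(X_Σ) =
    |P|=2: 5 collections, coeffs (), (1), (1), (1), (2)


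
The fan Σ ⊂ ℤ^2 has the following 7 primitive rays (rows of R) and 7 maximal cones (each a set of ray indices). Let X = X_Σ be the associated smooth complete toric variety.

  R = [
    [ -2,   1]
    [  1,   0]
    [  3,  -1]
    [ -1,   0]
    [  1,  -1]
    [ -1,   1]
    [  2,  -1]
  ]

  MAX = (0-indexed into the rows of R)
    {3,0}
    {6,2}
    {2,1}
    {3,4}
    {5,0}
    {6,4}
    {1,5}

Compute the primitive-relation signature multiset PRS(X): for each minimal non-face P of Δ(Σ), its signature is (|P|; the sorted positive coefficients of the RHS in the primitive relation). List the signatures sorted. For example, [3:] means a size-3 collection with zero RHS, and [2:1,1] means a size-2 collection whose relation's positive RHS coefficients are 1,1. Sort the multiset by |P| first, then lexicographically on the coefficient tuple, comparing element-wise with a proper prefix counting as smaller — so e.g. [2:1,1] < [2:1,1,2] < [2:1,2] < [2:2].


Σ has 14 primitive collections:

  P = {0,6}:  v_{0} + v_{6} = 0  ⇒ sig = [2:]
  P = {1,3}:  v_{1} + v_{3} = 0  ⇒ sig = [2:]
  P = {4,5}:  v_{4} + v_{5} = 0  ⇒ sig = [2:]
  P = {0,1}:  v_{0} + v_{1} = v_{5}  ⇒ sig = [2:1]
  P = {0,2}:  v_{0} + v_{2} = v_{1}  ⇒ sig = [2:1]
  P = {0,4}:  v_{0} + v_{4} = v_{3}  ⇒ sig = [2:1]
  P = {1,4}:  v_{1} + v_{4} = v_{6}  ⇒ sig = [2:1]
  P = {1,6}:  v_{1} + v_{6} = v_{2}  ⇒ sig = [2:1]
  P = {2,3}:  v_{2} + v_{3} = v_{6}  ⇒ sig = [2:1]
  P = {3,5}:  v_{3} + v_{5} = v_{0}  ⇒ sig = [2:1]
  P = {3,6}:  v_{3} + v_{6} = v_{4}  ⇒ sig = [2:1]
  P = {5,6}:  v_{5} + v_{6} = v_{1}  ⇒ sig = [2:1]
  P = {2,4}:  v_{2} + v_{4} = 2·v_{6}  ⇒ sig = [2:2]
  P = {2,5}:  v_{2} + v_{5} = 2·v_{1}  ⇒ sig = [2:2]

Sorted signature multiset PRS(X):
    |P|=2: 14 collections, coeffs (), (), (), (1), (1), (1), (1), (1), (1), (1), (1), (1), (2), (2)


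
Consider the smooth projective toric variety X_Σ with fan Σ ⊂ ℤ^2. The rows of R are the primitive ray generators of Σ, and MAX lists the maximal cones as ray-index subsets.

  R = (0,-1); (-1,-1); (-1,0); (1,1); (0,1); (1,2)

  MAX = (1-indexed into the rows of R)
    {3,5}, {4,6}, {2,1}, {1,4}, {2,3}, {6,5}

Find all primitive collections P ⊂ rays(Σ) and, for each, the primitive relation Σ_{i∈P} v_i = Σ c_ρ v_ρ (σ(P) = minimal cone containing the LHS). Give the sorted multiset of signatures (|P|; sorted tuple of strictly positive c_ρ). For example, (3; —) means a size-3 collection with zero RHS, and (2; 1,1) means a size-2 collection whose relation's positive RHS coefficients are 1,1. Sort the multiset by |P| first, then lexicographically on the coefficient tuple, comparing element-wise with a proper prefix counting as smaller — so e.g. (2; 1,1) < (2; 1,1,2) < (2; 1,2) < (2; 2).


Δ(Σ) — 6 vertices, 9 min non-faces:

  P = {1,5}:  v_{1} + v_{5} = 0 ; sig = (2; —)
  P = {2,4}:  v_{2} + v_{4} = 0 ; sig = (2; —)
  P = {1,3}:  v_{1} + v_{3} = v_{2} ; sig = (2; 1)
  P = {1,6}:  v_{1} + v_{6} = v_{4} ; sig = (2; 1)
  P = {2,5}:  v_{2} + v_{5} = v_{3} ; sig = (2; 1)
  P = {2,6}:  v_{2} + v_{6} = v_{5} ; sig = (2; 1)
  P = {3,4}:  v_{3} + v_{4} = v_{5} ; sig = (2; 1)
  P = {4,5}:  v_{4} + v_{5} = v_{6} ; sig = (2; 1)
  P = {3,6}:  v_{3} + v_{6} = 2·v_{5} ; sig = (2; 2)

Sorted signature multiset PRS(X):
    (2; —)
    (2; —)
    (2; 1)
    (2; 1)
    (2; 1)
    (2; 1)
    (2; 1)
    (2; 1)
    (2; 2)


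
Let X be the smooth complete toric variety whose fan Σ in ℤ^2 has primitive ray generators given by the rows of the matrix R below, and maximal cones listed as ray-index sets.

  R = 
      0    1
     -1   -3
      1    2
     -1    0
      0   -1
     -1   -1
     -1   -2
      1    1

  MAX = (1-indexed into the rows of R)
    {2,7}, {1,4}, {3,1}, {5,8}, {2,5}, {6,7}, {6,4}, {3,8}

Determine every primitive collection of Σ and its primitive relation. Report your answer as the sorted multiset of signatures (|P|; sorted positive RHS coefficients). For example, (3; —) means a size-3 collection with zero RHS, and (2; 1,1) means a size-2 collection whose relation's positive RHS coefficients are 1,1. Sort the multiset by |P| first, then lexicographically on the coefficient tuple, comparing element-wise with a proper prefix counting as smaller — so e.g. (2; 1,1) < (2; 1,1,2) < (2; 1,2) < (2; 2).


|primitive collections| = 20. Relations:

  P = {1,5}:  v_{1} + v_{5} = 0  ⟹  sig = (2; —)
  P = {3,7}:  v_{3} + v_{7} = 0  ⟹  sig = (2; —)
  P = {6,8}:  v_{6} + v_{8} = 0  ⟹  sig = (2; —)
  P = {1,2}:  v_{1} + v_{2} = v_{7}  ⟹  sig = (2; 1)
  P = {1,6}:  v_{1} + v_{6} = v_{4}  ⟹  sig = (2; 1)
  P = {1,7}:  v_{1} + v_{7} = v_{6}  ⟹  sig = (2; 1)
  P = {1,8}:  v_{1} + v_{8} = v_{3}  ⟹  sig = (2; 1)
  P = {2,3}:  v_{2} + v_{3} = v_{5}  ⟹  sig = (2; 1)
  P = {3,5}:  v_{3} + v_{5} = v_{8}  ⟹  sig = (2; 1)
  P = {3,6}:  v_{3} + v_{6} = v_{1}  ⟹  sig = (2; 1)
  P = {4,5}:  v_{4} + v_{5} = v_{6}  ⟹  sig = (2; 1)
  P = {4,8}:  v_{4} + v_{8} = v_{1}  ⟹  sig = (2; 1)
  P = {5,6}:  v_{5} + v_{6} = v_{7}  ⟹  sig = (2; 1)
  P = {5,7}:  v_{5} + v_{7} = v_{2}  ⟹  sig = (2; 1)
  P = {7,8}:  v_{7} + v_{8} = v_{5}  ⟹  sig = (2; 1)
  P = {2,4}:  v_{2} + v_{4} = v_{6} + v_{7}  ⟹  sig = (2; 1,1)
  P = {2,6}:  v_{2} + v_{6} = 2·v_{7}  ⟹  sig = (2; 2)
  P = {2,8}:  v_{2} + v_{8} = 2·v_{5}  ⟹  sig = (2; 2)
  P = {3,4}:  v_{3} + v_{4} = 2·v_{1}  ⟹  sig = (2; 2)
  P = {4,7}:  v_{4} + v_{7} = 2·v_{6}  ⟹  sig = (2; 2)

Signatures (|P|; sorted positive RHS coefficients), sorted:
{ (2; —) ×3,  (2; 1) ×12,  (2; 1,1),  (2; 2) ×4 }


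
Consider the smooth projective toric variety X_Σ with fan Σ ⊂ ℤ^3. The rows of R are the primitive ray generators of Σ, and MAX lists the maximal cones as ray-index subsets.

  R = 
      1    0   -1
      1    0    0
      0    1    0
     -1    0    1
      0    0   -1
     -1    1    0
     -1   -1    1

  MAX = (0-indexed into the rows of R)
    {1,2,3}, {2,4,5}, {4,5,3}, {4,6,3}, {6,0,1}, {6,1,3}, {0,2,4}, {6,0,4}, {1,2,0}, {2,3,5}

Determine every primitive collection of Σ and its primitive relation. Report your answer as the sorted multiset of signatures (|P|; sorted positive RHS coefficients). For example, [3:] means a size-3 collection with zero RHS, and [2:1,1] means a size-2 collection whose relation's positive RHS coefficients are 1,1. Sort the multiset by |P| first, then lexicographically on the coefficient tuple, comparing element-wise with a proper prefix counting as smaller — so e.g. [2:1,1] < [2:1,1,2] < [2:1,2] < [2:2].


Primitive collections (7):

  • {0,3}:  v_{0} + v_{3} = 0  ⇒ sig = [2:]
  • {1,4}:  v_{1} + v_{4} = v_{0}  ⇒ sig = [2:1]
  • {1,5}:  v_{1} + v_{5} = v_{2}  ⇒ sig = [2:1]
  • {2,6}:  v_{2} + v_{6} = v_{3}  ⇒ sig = [2:1]
  • {0,5}:  v_{0} + v_{5} = v_{2} + v_{4}  ⇒ sig = [2:1,1]
  • {5,6}:  v_{5} + v_{6} = 2·v_{3} + v_{4}  ⇒ sig = [2:1,2]
  • {2,3,4}:  v_{2} + v_{3} + v_{4} = v_{5}  ⇒ sig = [3:1]

Hence PRS(X_Σ) =
{ [2:],  [2:1] ×3,  [2:1,1],  [2:1,2],  [3:1] }


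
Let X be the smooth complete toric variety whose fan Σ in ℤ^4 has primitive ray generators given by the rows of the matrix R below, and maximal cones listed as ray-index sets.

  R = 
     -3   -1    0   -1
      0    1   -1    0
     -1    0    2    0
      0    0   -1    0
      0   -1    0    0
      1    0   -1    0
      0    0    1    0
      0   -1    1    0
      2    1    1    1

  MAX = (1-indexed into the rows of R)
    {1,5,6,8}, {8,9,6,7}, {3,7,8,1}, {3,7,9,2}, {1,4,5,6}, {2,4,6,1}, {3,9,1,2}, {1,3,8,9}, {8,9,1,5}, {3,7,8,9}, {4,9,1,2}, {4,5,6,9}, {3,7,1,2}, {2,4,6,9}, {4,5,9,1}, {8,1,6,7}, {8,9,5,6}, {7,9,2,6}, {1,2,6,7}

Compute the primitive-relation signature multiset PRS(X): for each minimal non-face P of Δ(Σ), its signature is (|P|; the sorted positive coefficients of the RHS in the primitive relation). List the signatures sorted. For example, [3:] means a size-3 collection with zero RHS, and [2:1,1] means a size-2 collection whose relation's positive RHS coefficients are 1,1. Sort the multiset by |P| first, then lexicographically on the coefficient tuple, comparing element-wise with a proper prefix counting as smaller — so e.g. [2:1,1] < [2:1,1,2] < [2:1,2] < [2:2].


Δ(Σ) — 9 vertices, 10 min non-faces:

  {2,8}:  v_{2} + v_{8} = 0 ; sig = [2:]
  {4,7}:  v_{4} + v_{7} = 0 ; sig = [2:]
  {2,5}:  v_{2} + v_{5} = v_{4} ; sig = [2:1]
  {3,6}:  v_{3} + v_{6} = v_{7} ; sig = [2:1]
  {4,8}:  v_{4} + v_{8} = v_{5} ; sig = [2:1]
  {5,7}:  v_{5} + v_{7} = v_{8} ; sig = [2:1]
  {3,4}:  v_{3} + v_{4} = v_{1} + v_{9} ; sig = [2:1,1]
  {3,5}:  v_{3} + v_{5} = v_{1} + v_{8} + v_{9} ; sig = [2:1,1,1]
  {1,6,9}:  v_{1} + v_{6} + v_{9} = 0 ; sig = [3:]
  {1,7,9}:  v_{1} + v_{7} + v_{9} = v_{3} ; sig = [3:1]

so the primitive-relation signature multiset is
    |P|=2: 8 collections, coeffs (), (), (1), (1), (1), (1), (1,1), (1,1,1)
    |P|=3: 2 collections, coeffs (), (1)


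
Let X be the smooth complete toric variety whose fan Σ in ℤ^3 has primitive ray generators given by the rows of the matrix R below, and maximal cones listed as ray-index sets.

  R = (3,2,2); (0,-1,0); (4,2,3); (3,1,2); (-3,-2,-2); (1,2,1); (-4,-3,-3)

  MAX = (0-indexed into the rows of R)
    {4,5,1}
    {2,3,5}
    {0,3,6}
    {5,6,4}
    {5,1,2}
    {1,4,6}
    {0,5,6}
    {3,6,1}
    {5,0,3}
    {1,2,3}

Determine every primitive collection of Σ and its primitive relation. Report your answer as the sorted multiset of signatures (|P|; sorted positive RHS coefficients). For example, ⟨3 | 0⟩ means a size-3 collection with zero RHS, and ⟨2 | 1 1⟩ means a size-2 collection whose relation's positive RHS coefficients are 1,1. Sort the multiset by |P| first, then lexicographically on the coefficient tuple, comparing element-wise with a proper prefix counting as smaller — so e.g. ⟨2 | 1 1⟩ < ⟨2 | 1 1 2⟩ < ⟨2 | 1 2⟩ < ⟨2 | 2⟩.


9 minimal non-faces of Δ(Σ) (on 7 rays):

  P = {0,4}:  v_{0} + v_{4} = 0  →  sig = ⟨2 | 0⟩
  P = {0,1}:  v_{0} + v_{1} = v_{3}  →  sig = ⟨2 | 1⟩
  P = {2,6}:  v_{2} + v_{6} = v_{1}  →  sig = ⟨2 | 1⟩
  P = {3,4}:  v_{3} + v_{4} = v_{1}  →  sig = ⟨2 | 1⟩
  P = {0,2}:  v_{0} + v_{2} = 2·v_{3} + v_{5}  →  sig = ⟨2 | 1 2⟩
  P = {2,4}:  v_{2} + v_{4} = 2·v_{1} + v_{5}  →  sig = ⟨2 | 1 2⟩
  P = {3,5,6}:  v_{3} + v_{5} + v_{6} = 0  →  sig = ⟨3 | 0⟩
  P = {1,3,5}:  v_{1} + v_{3} + v_{5} = v_{2}  →  sig = ⟨3 | 1⟩
  P = {1,5,6}:  v_{1} + v_{5} + v_{6} = v_{4}  →  sig = ⟨3 | 1⟩

Hence PRS(X_Σ) =
{ ⟨2 | 0⟩,  ⟨2 | 1⟩ ×3,  ⟨2 | 1 2⟩ ×2,  ⟨3 | 0⟩,  ⟨3 | 1⟩ ×2 }


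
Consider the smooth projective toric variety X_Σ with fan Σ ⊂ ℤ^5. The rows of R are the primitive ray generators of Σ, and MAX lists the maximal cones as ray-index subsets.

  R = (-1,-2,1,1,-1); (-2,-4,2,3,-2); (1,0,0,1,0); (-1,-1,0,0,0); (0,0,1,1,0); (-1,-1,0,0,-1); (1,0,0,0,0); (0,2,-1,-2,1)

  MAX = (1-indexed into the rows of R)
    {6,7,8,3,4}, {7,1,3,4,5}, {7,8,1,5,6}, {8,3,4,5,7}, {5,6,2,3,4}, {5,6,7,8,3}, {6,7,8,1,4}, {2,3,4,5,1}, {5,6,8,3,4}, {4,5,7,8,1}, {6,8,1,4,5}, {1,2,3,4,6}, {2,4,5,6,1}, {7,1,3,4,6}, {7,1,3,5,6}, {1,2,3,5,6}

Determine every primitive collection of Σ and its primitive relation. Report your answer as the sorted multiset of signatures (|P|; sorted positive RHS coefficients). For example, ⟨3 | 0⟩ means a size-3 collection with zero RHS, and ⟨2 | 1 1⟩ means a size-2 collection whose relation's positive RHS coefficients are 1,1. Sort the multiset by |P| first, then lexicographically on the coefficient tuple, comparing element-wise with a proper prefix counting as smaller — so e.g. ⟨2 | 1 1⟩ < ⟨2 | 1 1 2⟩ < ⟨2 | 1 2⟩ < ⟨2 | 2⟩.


Minimal non-faces — 5 found among 8 rays, 16 max cones:

  P = {2,8}:  v_{2} + v_{8} = v_{4} + v_{5} + v_{6}  ⇒ sig = ⟨2 | 1 1 1⟩
  P = {2,7}:  v_{2} + v_{7} = 2·v_{1} + v_{3}  ⇒ sig = ⟨2 | 1 2⟩
  P = {1,3,8}:  v_{1} + v_{3} + v_{8} = 0  ⇒ sig = ⟨3 | 0⟩
  P = {4,5,6,7}:  v_{4} + v_{5} + v_{6} + v_{7} = v_{1}  ⇒ sig = ⟨4 | 1⟩
  P = {1,3,4,5,6}:  v_{1} + v_{3} + v_{4} + v_{5} + v_{6} = v_{2}  ⇒ sig = ⟨5 | 1⟩

Sorted signature multiset PRS(X):
{ ⟨2 | 1 1 1⟩,  ⟨2 | 1 2⟩,  ⟨3 | 0⟩,  ⟨4 | 1⟩,  ⟨5 | 1⟩ }


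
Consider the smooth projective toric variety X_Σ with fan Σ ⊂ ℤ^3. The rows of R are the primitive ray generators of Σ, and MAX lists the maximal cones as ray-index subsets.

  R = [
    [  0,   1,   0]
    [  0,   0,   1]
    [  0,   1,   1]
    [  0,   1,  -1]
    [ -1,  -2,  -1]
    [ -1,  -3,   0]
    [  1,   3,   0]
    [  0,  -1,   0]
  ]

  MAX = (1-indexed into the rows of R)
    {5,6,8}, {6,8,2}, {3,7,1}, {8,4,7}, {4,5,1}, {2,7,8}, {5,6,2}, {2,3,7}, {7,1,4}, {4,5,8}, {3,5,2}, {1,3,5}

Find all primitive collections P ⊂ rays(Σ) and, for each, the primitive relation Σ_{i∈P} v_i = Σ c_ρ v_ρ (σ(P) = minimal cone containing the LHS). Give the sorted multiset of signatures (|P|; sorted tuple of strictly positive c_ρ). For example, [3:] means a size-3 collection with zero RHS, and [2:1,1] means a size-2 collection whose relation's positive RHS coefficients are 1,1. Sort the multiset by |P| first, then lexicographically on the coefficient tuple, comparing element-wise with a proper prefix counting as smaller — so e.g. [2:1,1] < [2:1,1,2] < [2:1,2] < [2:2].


Minimal non-faces — 11 found among 8 rays, 12 max cones:

  • {1,8}:  v_{1} + v_{8} = 0  →  sig = [2:]
  • {6,7}:  v_{6} + v_{7} = 0  →  sig = [2:]
  • {1,2}:  v_{1} + v_{2} = v_{3}  →  sig = [2:1]
  • {2,4}:  v_{2} + v_{4} = v_{1}  →  sig = [2:1]
  • {3,8}:  v_{3} + v_{8} = v_{2}  →  sig = [2:1]
  • {4,6}:  v_{4} + v_{6} = v_{5}  →  sig = [2:1]
  • {5,7}:  v_{5} + v_{7} = v_{4}  →  sig = [2:1]
  • {1,6}:  v_{1} + v_{6} = v_{2} + v_{5}  →  sig = [2:1,1]
  • {3,6}:  v_{3} + v_{6} = 2·v_{2} + v_{5}  →  sig = [2:1,2]
  • {3,4}:  v_{3} + v_{4} = 2·v_{1}  →  sig = [2:2]
  • {2,5,8}:  v_{2} + v_{5} + v_{8} = v_{6}  →  sig = [3:1]

Signatures (|P|; sorted positive RHS coefficients), sorted:
    |P|=2: 10 collections, coeffs (), (), (1), (1), (1), (1), (1), (1,1), (1,2), (2)
    |P|=3: 1 collection, coeffs (1)


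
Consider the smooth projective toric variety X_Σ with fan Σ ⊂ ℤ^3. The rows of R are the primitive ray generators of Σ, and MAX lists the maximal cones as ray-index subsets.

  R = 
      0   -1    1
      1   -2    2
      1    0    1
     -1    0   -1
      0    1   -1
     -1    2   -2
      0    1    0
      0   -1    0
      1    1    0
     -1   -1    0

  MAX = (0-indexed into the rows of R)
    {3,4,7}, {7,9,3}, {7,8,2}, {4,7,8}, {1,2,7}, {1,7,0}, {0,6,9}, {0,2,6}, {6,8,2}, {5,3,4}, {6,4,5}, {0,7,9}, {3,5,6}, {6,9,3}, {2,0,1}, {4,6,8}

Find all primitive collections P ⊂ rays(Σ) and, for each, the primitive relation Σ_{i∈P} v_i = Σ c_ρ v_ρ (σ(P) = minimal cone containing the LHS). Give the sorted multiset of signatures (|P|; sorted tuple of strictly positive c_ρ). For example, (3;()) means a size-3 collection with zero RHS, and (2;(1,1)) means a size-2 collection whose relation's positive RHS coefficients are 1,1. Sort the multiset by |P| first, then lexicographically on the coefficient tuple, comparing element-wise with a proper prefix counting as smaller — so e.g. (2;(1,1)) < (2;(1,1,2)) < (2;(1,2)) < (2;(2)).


|primitive collections| = 23. Relations:

  • {0,4}:  v_{0} + v_{4} = 0 ; sig = (2;())
  • {1,5}:  v_{1} + v_{5} = 0 ; sig = (2;())
  • {2,3}:  v_{2} + v_{3} = 0 ; sig = (2;())
  • {6,7}:  v_{6} + v_{7} = 0 ; sig = (2;())
  • {8,9}:  v_{8} + v_{9} = 0 ; sig = (2;())
  • {0,3}:  v_{0} + v_{3} = v_{9} ; sig = (2;(1))
  • {0,8}:  v_{0} + v_{8} = v_{2} ; sig = (2;(1))
  • {2,4}:  v_{2} + v_{4} = v_{8} ; sig = (2;(1))
  • {2,9}:  v_{2} + v_{9} = v_{0} ; sig = (2;(1))
  • {3,8}:  v_{3} + v_{8} = v_{4} ; sig = (2;(1))
  • {4,9}:  v_{4} + v_{9} = v_{3} ; sig = (2;(1))
  • {0,5}:  v_{0} + v_{5} = v_{3} + v_{6} ; sig = (2;(1,1))
  • {1,3}:  v_{1} + v_{3} = v_{0} + v_{7} ; sig = (2;(1,1))
  • {1,4}:  v_{1} + v_{4} = v_{2} + v_{7} ; sig = (2;(1,1))
  • {1,6}:  v_{1} + v_{6} = v_{0} + v_{2} ; sig = (2;(1,1))
  • {2,5}:  v_{2} + v_{5} = v_{4} + v_{6} ; sig = (2;(1,1))
  • {5,7}:  v_{5} + v_{7} = v_{3} + v_{4} ; sig = (2;(1,1))
  • {1,8}:  v_{1} + v_{8} = 2·v_{2} + v_{7} ; sig = (2;(1,2))
  • {1,9}:  v_{1} + v_{9} = 2·v_{0} + v_{7} ; sig = (2;(1,2))
  • {5,8}:  v_{5} + v_{8} = 2·v_{4} + v_{6} ; sig = (2;(1,2))
  • {5,9}:  v_{5} + v_{9} = 2·v_{3} + v_{6} ; sig = (2;(1,2))
  • {0,2,7}:  v_{0} + v_{2} + v_{7} = v_{1} ; sig = (3;(1))
  • {3,4,6}:  v_{3} + v_{4} + v_{6} = v_{5} ; sig = (3;(1))

Hence PRS(X_Σ) =
[(2;()), (2;()), (2;()), (2;()), (2;()), (2;(1)), (2;(1)), (2;(1)), (2;(1)), (2;(1)), (2;(1)), (2;(1,1)), (2;(1,1)), (2;(1,1)), (2;(1,1)), (2;(1,1)), (2;(1,1)), (2;(1,2)), (2;(1,2)), (2;(1,2)), (2;(1,2)), (3;(1)), (3;(1))]


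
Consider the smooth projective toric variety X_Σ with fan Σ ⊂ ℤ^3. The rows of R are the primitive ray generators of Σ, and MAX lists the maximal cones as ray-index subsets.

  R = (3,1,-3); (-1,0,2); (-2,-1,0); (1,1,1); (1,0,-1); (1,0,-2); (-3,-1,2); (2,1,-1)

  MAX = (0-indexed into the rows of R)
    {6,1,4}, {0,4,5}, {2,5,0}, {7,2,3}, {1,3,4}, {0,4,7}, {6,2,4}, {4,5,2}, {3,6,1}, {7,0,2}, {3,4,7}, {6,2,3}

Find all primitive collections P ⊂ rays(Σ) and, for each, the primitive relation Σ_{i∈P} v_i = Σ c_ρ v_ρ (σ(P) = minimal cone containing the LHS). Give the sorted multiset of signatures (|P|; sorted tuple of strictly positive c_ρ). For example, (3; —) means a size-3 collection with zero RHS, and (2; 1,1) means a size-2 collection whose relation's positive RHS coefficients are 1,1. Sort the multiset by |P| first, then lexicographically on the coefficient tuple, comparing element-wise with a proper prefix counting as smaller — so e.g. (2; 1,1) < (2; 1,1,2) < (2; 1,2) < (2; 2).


14 collections generate NE(X_Σ); each relation:

  {1,5}:  v_{1} + v_{5} = 0  so sig = (2; —)
  {0,1}:  v_{0} + v_{1} = v_{7}  so sig = (2; 1)
  {1,2}:  v_{1} + v_{2} = v_{6}  so sig = (2; 1)
  {1,7}:  v_{1} + v_{7} = v_{3}  so sig = (2; 1)
  {3,5}:  v_{3} + v_{5} = v_{7}  so sig = (2; 1)
  {5,6}:  v_{5} + v_{6} = v_{2}  so sig = (2; 1)
  {5,7}:  v_{5} + v_{7} = v_{0}  so sig = (2; 1)
  {0,6}:  v_{0} + v_{6} = v_{2} + v_{7}  so sig = (2; 1,1)
  {6,7}:  v_{6} + v_{7} = v_{2} + v_{3}  so sig = (2; 1,1)
  {0,3}:  v_{0} + v_{3} = 2·v_{7}  so sig = (2; 2)
  {2,3,4}:  v_{2} + v_{3} + v_{4} = 0  so sig = (3; —)
  {2,4,7}:  v_{2} + v_{4} + v_{7} = v_{5}  so sig = (3; 1)
  {3,4,6}:  v_{3} + v_{4} + v_{6} = v_{1}  so sig = (3; 1)
  {0,2,4}:  v_{0} + v_{2} + v_{4} = 2·v_{5}  so sig = (3; 2)

Hence PRS(X_Σ) =
{ (2; —),  (2; 1) ×6,  (2; 1,1) ×2,  (2; 2),  (3; —),  (3; 1) ×2,  (3; 2) }
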